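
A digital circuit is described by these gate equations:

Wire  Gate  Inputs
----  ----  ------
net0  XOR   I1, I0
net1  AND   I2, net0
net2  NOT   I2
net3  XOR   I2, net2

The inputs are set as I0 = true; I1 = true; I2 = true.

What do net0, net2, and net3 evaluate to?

net0 = I1 XOR I0 = true XOR true = false
net2 = NOT I2 = NOT true = false
net3 = I2 XOR net2 = true XOR false = true

net0 = false, net2 = false, net3 = true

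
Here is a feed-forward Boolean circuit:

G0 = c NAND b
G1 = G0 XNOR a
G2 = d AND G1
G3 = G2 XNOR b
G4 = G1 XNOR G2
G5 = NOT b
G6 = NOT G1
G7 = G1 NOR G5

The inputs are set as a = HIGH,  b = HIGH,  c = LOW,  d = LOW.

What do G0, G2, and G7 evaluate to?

G0 = HIGH  G2 = LOW  G7 = LOW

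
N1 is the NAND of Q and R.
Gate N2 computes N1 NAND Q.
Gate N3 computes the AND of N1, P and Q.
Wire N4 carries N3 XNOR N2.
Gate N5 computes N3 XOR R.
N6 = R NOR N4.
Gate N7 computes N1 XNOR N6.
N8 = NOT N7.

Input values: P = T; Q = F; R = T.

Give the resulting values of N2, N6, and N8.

N1 = Q NAND R = F NAND T = T
N2 = N1 NAND Q = T NAND F = T
N3 = N1 AND P AND Q = T AND T AND F = F
N4 = N3 XNOR N2 = F XNOR T = F
N6 = R NOR N4 = T NOR F = F
N7 = N1 XNOR N6 = T XNOR F = F
N8 = NOT N7 = NOT F = T

N2 = T; N6 = F; N8 = T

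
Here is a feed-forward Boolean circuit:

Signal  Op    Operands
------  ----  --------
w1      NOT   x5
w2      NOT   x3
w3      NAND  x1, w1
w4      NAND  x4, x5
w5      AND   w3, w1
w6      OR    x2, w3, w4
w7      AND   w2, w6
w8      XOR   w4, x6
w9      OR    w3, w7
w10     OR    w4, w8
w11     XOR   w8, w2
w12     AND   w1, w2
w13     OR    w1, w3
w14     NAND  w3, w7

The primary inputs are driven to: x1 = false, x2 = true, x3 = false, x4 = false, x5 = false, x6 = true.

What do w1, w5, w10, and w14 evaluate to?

w1 = true  w5 = true  w10 = true  w14 = false

w1 = NOT x5 = NOT false = true
w2 = NOT x3 = NOT false = true
w3 = x1 NAND w1 = false NAND true = true
w4 = x4 NAND x5 = false NAND false = true
w5 = w3 AND w1 = true AND true = true
w6 = x2 OR w3 OR w4 = true OR true OR true = true
w7 = w2 AND w6 = true AND true = true
w8 = w4 XOR x6 = true XOR true = false
w10 = w4 OR w8 = true OR false = true
w14 = w3 NAND w7 = true NAND true = false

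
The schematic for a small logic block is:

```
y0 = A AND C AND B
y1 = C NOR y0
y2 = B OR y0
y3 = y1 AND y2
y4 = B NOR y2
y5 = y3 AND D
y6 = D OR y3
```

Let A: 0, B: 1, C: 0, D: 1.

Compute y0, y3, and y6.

y0 = 0; y3 = 1; y6 = 1

y0 = A AND C AND B = 0 AND 0 AND 1 = 0
y1 = C NOR y0 = 0 NOR 0 = 1
y2 = B OR y0 = 1 OR 0 = 1
y3 = y1 AND y2 = 1 AND 1 = 1
y6 = D OR y3 = 1 OR 1 = 1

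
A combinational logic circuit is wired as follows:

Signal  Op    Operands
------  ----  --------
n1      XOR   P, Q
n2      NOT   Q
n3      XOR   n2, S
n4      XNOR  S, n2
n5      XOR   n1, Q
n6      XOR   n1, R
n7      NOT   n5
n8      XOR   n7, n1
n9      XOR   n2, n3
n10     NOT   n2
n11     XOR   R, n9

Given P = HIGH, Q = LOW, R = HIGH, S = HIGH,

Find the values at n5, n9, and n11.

n1 = P XOR Q = HIGH XOR LOW = HIGH
n2 = NOT Q = NOT LOW = HIGH
n3 = n2 XOR S = HIGH XOR HIGH = LOW
n5 = n1 XOR Q = HIGH XOR LOW = HIGH
n9 = n2 XOR n3 = HIGH XOR LOW = HIGH
n11 = R XOR n9 = HIGH XOR HIGH = LOW

n5 = HIGH; n9 = HIGH; n11 = LOW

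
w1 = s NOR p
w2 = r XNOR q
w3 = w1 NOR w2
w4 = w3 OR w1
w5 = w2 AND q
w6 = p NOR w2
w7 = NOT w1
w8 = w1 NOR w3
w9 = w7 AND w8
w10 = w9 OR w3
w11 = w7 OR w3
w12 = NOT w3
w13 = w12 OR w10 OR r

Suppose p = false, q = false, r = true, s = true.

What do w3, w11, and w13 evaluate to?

w1 = s NOR p = true NOR false = false
w2 = r XNOR q = true XNOR false = false
w3 = w1 NOR w2 = false NOR false = true
w7 = NOT w1 = NOT false = true
w8 = w1 NOR w3 = false NOR true = false
w9 = w7 AND w8 = true AND false = false
w10 = w9 OR w3 = false OR true = true
w11 = w7 OR w3 = true OR true = true
w12 = NOT w3 = NOT true = false
w13 = w12 OR w10 OR r = false OR true OR true = true

w3 = true  w11 = true  w13 = true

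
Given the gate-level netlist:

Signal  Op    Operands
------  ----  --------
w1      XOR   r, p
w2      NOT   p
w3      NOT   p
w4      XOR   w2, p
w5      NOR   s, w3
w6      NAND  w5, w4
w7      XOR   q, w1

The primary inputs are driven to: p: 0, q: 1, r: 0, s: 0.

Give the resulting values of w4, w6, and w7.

w1 = r XOR p = 0 XOR 0 = 0
w2 = NOT p = NOT 0 = 1
w3 = NOT p = NOT 0 = 1
w4 = w2 XOR p = 1 XOR 0 = 1
w5 = s NOR w3 = 0 NOR 1 = 0
w6 = w5 NAND w4 = 0 NAND 1 = 1
w7 = q XOR w1 = 1 XOR 0 = 1

w4 = 1, w6 = 1, w7 = 1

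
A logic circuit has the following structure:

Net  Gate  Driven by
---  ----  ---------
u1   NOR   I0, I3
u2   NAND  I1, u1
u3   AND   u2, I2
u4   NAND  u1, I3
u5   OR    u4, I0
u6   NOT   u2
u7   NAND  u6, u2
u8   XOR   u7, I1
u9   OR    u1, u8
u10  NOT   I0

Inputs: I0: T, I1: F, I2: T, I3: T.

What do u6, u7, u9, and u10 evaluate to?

u6 = F, u7 = T, u9 = T, u10 = F

u1 = I0 NOR I3 = T NOR T = F
u2 = I1 NAND u1 = F NAND F = T
u6 = NOT u2 = NOT T = F
u7 = u6 NAND u2 = F NAND T = T
u8 = u7 XOR I1 = T XOR F = T
u9 = u1 OR u8 = F OR T = T
u10 = NOT I0 = NOT T = F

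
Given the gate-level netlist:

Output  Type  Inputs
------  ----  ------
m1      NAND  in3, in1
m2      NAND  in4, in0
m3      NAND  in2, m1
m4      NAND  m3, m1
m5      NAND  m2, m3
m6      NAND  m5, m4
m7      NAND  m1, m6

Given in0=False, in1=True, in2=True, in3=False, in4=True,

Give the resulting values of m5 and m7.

m1 = in3 NAND in1 = False NAND True = True
m2 = in4 NAND in0 = True NAND False = True
m3 = in2 NAND m1 = True NAND True = False
m4 = m3 NAND m1 = False NAND True = True
m5 = m2 NAND m3 = True NAND False = True
m6 = m5 NAND m4 = True NAND True = False
m7 = m1 NAND m6 = True NAND False = True

m5 = True  m7 = True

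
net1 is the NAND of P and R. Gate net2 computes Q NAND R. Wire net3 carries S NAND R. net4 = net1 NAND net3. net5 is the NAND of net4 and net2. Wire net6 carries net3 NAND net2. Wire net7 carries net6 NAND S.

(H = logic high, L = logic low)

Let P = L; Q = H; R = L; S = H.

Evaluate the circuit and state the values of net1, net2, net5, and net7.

net1 = H, net2 = H, net5 = H, net7 = H

net1 = P NAND R = L NAND L = H
net2 = Q NAND R = H NAND L = H
net3 = S NAND R = H NAND L = H
net4 = net1 NAND net3 = H NAND H = L
net5 = net4 NAND net2 = L NAND H = H
net6 = net3 NAND net2 = H NAND H = L
net7 = net6 NAND S = L NAND H = H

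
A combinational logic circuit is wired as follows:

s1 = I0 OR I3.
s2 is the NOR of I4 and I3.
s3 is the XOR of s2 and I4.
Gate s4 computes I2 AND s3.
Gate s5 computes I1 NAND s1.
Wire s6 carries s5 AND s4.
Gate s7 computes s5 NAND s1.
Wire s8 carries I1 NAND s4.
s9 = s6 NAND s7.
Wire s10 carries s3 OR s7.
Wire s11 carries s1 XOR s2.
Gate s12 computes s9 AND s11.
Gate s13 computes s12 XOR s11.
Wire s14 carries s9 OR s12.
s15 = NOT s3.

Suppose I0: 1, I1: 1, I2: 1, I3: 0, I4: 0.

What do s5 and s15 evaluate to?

s5 = 0  s15 = 0

s1 = I0 OR I3 = 1 OR 0 = 1
s2 = I4 NOR I3 = 0 NOR 0 = 1
s3 = s2 XOR I4 = 1 XOR 0 = 1
s5 = I1 NAND s1 = 1 NAND 1 = 0
s15 = NOT s3 = NOT 1 = 0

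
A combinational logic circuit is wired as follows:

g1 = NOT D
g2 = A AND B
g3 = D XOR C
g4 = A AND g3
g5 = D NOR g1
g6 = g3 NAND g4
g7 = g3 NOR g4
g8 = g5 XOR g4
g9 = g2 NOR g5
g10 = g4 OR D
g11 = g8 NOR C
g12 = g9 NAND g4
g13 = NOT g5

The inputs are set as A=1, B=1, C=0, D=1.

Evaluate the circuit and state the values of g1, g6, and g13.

g1 = 0; g6 = 0; g13 = 1

g1 = NOT D = NOT 1 = 0
g3 = D XOR C = 1 XOR 0 = 1
g4 = A AND g3 = 1 AND 1 = 1
g5 = D NOR g1 = 1 NOR 0 = 0
g6 = g3 NAND g4 = 1 NAND 1 = 0
g13 = NOT g5 = NOT 0 = 1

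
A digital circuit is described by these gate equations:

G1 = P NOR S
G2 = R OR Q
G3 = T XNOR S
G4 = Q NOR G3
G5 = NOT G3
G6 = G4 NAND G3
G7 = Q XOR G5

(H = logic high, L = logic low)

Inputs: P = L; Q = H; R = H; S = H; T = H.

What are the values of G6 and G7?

G3 = T XNOR S = H XNOR H = H
G4 = Q NOR G3 = H NOR H = L
G5 = NOT G3 = NOT H = L
G6 = G4 NAND G3 = L NAND H = H
G7 = Q XOR G5 = H XOR L = H

G6 = H  G7 = H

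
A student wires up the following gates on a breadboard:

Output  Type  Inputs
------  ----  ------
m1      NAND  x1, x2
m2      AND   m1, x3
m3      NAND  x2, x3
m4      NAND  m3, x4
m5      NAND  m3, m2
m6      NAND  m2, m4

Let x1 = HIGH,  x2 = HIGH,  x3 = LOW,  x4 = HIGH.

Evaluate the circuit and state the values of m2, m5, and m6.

m2 = LOW  m5 = HIGH  m6 = HIGH

m1 = x1 NAND x2 = HIGH NAND HIGH = LOW
m2 = m1 AND x3 = LOW AND LOW = LOW
m3 = x2 NAND x3 = HIGH NAND LOW = HIGH
m4 = m3 NAND x4 = HIGH NAND HIGH = LOW
m5 = m3 NAND m2 = HIGH NAND LOW = HIGH
m6 = m2 NAND m4 = LOW NAND LOW = HIGH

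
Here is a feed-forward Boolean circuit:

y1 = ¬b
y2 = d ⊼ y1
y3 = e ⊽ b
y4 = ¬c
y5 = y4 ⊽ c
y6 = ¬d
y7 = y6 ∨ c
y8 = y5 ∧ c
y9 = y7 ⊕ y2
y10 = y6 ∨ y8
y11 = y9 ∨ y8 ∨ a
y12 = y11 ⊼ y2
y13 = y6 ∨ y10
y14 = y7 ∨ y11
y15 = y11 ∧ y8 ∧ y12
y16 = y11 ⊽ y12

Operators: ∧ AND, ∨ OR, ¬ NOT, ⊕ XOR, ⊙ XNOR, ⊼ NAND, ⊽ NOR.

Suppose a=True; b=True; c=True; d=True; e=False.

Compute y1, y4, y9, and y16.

y1 = False, y4 = False, y9 = False, y16 = False

y1 = NOT b = NOT True = False
y2 = d NAND y1 = True NAND False = True
y4 = NOT c = NOT True = False
y5 = y4 NOR c = False NOR True = False
y6 = NOT d = NOT True = False
y7 = y6 OR c = False OR True = True
y8 = y5 AND c = False AND True = False
y9 = y7 XOR y2 = True XOR True = False
y11 = y9 OR y8 OR a = False OR False OR True = True
y12 = y11 NAND y2 = True NAND True = False
y16 = y11 NOR y12 = True NOR False = False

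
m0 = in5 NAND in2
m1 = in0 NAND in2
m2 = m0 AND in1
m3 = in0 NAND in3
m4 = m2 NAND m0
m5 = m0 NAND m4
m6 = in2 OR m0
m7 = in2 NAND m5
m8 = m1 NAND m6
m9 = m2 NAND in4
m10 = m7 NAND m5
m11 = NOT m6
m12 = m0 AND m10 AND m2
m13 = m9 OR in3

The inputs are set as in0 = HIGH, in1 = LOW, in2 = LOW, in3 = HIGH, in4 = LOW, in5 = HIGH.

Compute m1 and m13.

m1 = HIGH, m13 = HIGH

m0 = in5 NAND in2 = HIGH NAND LOW = HIGH
m1 = in0 NAND in2 = HIGH NAND LOW = HIGH
m2 = m0 AND in1 = HIGH AND LOW = LOW
m9 = m2 NAND in4 = LOW NAND LOW = HIGH
m13 = m9 OR in3 = HIGH OR HIGH = HIGH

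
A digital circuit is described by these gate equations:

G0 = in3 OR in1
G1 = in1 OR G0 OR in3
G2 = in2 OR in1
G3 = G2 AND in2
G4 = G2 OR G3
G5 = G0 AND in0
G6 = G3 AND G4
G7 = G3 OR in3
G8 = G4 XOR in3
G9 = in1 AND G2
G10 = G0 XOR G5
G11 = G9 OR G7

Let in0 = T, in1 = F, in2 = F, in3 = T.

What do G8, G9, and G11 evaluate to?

G2 = in2 OR in1 = F OR F = F
G3 = G2 AND in2 = F AND F = F
G4 = G2 OR G3 = F OR F = F
G7 = G3 OR in3 = F OR T = T
G8 = G4 XOR in3 = F XOR T = T
G9 = in1 AND G2 = F AND F = F
G11 = G9 OR G7 = F OR T = T

G8 = T, G9 = F, G11 = T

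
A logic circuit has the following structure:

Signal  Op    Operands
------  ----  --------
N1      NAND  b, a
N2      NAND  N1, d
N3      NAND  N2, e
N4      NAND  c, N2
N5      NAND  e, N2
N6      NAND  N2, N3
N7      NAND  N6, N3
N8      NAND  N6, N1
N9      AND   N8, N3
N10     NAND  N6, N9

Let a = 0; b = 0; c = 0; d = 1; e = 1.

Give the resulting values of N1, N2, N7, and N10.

N1 = 1; N2 = 0; N7 = 0; N10 = 1

N1 = b NAND a = 0 NAND 0 = 1
N2 = N1 NAND d = 1 NAND 1 = 0
N3 = N2 NAND e = 0 NAND 1 = 1
N6 = N2 NAND N3 = 0 NAND 1 = 1
N7 = N6 NAND N3 = 1 NAND 1 = 0
N8 = N6 NAND N1 = 1 NAND 1 = 0
N9 = N8 AND N3 = 0 AND 1 = 0
N10 = N6 NAND N9 = 1 NAND 0 = 1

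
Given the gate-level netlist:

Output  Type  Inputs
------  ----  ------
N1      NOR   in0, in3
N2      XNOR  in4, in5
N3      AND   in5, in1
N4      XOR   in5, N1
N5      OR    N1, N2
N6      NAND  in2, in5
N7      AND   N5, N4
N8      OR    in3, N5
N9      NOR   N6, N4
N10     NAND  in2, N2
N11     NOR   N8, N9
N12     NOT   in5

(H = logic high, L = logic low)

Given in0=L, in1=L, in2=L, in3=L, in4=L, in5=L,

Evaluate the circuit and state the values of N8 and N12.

N8 = H  N12 = H

N1 = in0 NOR in3 = L NOR L = H
N2 = in4 XNOR in5 = L XNOR L = H
N5 = N1 OR N2 = H OR H = H
N8 = in3 OR N5 = L OR H = H
N12 = NOT in5 = NOT L = H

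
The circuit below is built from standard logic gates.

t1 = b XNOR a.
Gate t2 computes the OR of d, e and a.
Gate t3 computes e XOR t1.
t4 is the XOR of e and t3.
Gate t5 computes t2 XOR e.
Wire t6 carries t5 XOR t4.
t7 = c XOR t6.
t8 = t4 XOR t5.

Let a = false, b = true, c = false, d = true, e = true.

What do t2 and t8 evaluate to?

t2 = true  t8 = false

t1 = b XNOR a = true XNOR false = false
t2 = d OR e OR a = true OR true OR false = true
t3 = e XOR t1 = true XOR false = true
t4 = e XOR t3 = true XOR true = false
t5 = t2 XOR e = true XOR true = false
t8 = t4 XOR t5 = false XOR false = false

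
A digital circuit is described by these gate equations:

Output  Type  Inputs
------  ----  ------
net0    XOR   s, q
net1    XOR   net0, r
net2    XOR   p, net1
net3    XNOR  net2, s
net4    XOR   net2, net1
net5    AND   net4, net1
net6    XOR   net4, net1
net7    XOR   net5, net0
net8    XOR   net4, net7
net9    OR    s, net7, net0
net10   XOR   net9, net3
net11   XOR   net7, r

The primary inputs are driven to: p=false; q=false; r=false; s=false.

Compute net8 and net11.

net8 = false; net11 = false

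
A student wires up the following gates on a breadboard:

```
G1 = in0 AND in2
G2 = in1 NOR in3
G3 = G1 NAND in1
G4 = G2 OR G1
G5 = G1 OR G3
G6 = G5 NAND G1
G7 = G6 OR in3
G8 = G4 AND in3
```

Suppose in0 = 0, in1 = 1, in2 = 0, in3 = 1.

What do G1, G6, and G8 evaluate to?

G1 = in0 AND in2 = 0 AND 0 = 0
G2 = in1 NOR in3 = 1 NOR 1 = 0
G3 = G1 NAND in1 = 0 NAND 1 = 1
G4 = G2 OR G1 = 0 OR 0 = 0
G5 = G1 OR G3 = 0 OR 1 = 1
G6 = G5 NAND G1 = 1 NAND 0 = 1
G8 = G4 AND in3 = 0 AND 1 = 0

G1 = 0, G6 = 1, G8 = 0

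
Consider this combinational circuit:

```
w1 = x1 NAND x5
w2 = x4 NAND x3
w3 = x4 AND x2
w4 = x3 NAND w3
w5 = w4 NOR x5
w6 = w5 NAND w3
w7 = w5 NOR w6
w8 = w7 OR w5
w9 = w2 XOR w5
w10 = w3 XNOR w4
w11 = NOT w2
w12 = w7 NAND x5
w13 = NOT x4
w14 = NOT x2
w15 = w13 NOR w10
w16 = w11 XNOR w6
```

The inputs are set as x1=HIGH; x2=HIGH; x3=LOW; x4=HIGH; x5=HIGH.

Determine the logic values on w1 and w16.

w1 = LOW, w16 = LOW

w1 = x1 NAND x5 = HIGH NAND HIGH = LOW
w2 = x4 NAND x3 = HIGH NAND LOW = HIGH
w3 = x4 AND x2 = HIGH AND HIGH = HIGH
w4 = x3 NAND w3 = LOW NAND HIGH = HIGH
w5 = w4 NOR x5 = HIGH NOR HIGH = LOW
w6 = w5 NAND w3 = LOW NAND HIGH = HIGH
w11 = NOT w2 = NOT HIGH = LOW
w16 = w11 XNOR w6 = LOW XNOR HIGH = LOW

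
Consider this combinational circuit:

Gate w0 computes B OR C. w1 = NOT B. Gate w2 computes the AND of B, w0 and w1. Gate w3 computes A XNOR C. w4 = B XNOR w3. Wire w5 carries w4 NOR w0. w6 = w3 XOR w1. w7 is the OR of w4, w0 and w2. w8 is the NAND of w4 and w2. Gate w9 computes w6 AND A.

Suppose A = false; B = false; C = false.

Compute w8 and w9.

w8 = true, w9 = false

w0 = B OR C = false OR false = false
w1 = NOT B = NOT false = true
w2 = B AND w0 AND w1 = false AND false AND true = false
w3 = A XNOR C = false XNOR false = true
w4 = B XNOR w3 = false XNOR true = false
w6 = w3 XOR w1 = true XOR true = false
w8 = w4 NAND w2 = false NAND false = true
w9 = w6 AND A = false AND false = false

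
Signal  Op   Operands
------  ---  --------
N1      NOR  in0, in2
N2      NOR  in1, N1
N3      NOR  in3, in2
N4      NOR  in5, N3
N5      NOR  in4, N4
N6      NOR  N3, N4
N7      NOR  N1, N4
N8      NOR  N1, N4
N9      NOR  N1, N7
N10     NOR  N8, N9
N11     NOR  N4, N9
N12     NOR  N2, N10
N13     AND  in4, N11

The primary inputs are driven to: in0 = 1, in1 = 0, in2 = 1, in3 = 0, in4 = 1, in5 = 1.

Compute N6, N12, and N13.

N1 = in0 NOR in2 = 1 NOR 1 = 0
N2 = in1 NOR N1 = 0 NOR 0 = 1
N3 = in3 NOR in2 = 0 NOR 1 = 0
N4 = in5 NOR N3 = 1 NOR 0 = 0
N6 = N3 NOR N4 = 0 NOR 0 = 1
N7 = N1 NOR N4 = 0 NOR 0 = 1
N8 = N1 NOR N4 = 0 NOR 0 = 1
N9 = N1 NOR N7 = 0 NOR 1 = 0
N10 = N8 NOR N9 = 1 NOR 0 = 0
N11 = N4 NOR N9 = 0 NOR 0 = 1
N12 = N2 NOR N10 = 1 NOR 0 = 0
N13 = in4 AND N11 = 1 AND 1 = 1

N6 = 1, N12 = 0, N13 = 1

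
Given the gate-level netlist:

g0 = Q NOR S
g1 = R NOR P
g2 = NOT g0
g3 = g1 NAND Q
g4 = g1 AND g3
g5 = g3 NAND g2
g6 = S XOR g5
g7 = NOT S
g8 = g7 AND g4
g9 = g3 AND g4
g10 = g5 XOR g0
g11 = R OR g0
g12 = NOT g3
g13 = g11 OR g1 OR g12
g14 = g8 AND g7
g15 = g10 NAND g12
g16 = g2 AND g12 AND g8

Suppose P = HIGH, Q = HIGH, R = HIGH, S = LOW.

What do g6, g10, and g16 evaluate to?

g0 = Q NOR S = HIGH NOR LOW = LOW
g1 = R NOR P = HIGH NOR HIGH = LOW
g2 = NOT g0 = NOT LOW = HIGH
g3 = g1 NAND Q = LOW NAND HIGH = HIGH
g4 = g1 AND g3 = LOW AND HIGH = LOW
g5 = g3 NAND g2 = HIGH NAND HIGH = LOW
g6 = S XOR g5 = LOW XOR LOW = LOW
g7 = NOT S = NOT LOW = HIGH
g8 = g7 AND g4 = HIGH AND LOW = LOW
g10 = g5 XOR g0 = LOW XOR LOW = LOW
g12 = NOT g3 = NOT HIGH = LOW
g16 = g2 AND g12 AND g8 = HIGH AND LOW AND LOW = LOW

g6 = LOW  g10 = LOW  g16 = LOW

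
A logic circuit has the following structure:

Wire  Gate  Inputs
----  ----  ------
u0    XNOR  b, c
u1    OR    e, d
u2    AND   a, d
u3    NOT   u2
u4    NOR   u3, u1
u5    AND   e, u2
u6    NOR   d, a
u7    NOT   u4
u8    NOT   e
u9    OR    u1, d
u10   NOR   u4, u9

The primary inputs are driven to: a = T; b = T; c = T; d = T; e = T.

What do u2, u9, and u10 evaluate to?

u2 = T  u9 = T  u10 = F

u1 = e OR d = T OR T = T
u2 = a AND d = T AND T = T
u3 = NOT u2 = NOT T = F
u4 = u3 NOR u1 = F NOR T = F
u9 = u1 OR d = T OR T = T
u10 = u4 NOR u9 = F NOR T = F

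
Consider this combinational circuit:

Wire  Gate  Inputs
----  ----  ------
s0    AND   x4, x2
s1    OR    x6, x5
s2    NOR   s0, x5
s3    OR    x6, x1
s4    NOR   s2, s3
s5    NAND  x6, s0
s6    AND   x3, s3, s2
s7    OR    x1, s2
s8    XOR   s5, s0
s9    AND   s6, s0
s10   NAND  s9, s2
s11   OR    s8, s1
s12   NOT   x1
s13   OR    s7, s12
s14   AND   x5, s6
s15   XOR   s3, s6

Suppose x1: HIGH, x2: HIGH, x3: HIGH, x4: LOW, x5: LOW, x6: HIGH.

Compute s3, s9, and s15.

s0 = x4 AND x2 = LOW AND HIGH = LOW
s2 = s0 NOR x5 = LOW NOR LOW = HIGH
s3 = x6 OR x1 = HIGH OR HIGH = HIGH
s6 = x3 AND s3 AND s2 = HIGH AND HIGH AND HIGH = HIGH
s9 = s6 AND s0 = HIGH AND LOW = LOW
s15 = s3 XOR s6 = HIGH XOR HIGH = LOW

s3 = HIGH, s9 = LOW, s15 = LOW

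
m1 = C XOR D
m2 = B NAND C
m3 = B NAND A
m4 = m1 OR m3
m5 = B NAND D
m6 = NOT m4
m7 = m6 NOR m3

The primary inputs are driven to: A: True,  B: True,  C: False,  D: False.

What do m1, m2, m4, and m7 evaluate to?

m1 = C XOR D = False XOR False = False
m2 = B NAND C = True NAND False = True
m3 = B NAND A = True NAND True = False
m4 = m1 OR m3 = False OR False = False
m6 = NOT m4 = NOT False = True
m7 = m6 NOR m3 = True NOR False = False

m1 = False  m2 = True  m4 = False  m7 = False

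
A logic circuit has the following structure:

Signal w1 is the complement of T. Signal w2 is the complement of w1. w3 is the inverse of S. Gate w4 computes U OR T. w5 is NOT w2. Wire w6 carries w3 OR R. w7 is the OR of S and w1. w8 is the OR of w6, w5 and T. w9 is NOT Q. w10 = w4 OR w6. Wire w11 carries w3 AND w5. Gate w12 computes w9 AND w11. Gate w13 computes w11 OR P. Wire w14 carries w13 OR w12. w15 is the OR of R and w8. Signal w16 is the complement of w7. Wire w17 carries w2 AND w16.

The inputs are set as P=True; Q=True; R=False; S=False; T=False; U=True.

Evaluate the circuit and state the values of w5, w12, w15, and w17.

w5 = True; w12 = False; w15 = True; w17 = False

w1 = NOT T = NOT False = True
w2 = NOT w1 = NOT True = False
w3 = NOT S = NOT False = True
w5 = NOT w2 = NOT False = True
w6 = w3 OR R = True OR False = True
w7 = S OR w1 = False OR True = True
w8 = w6 OR w5 OR T = True OR True OR False = True
w9 = NOT Q = NOT True = False
w11 = w3 AND w5 = True AND True = True
w12 = w9 AND w11 = False AND True = False
w15 = R OR w8 = False OR True = True
w16 = NOT w7 = NOT True = False
w17 = w2 AND w16 = False AND False = False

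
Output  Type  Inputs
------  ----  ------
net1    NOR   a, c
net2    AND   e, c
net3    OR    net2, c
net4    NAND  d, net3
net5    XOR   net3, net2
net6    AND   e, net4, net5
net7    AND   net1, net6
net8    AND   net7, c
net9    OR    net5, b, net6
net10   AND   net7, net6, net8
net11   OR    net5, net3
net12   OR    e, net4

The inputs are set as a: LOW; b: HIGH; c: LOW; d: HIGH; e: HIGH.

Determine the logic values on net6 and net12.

net6 = LOW, net12 = HIGH

net2 = e AND c = HIGH AND LOW = LOW
net3 = net2 OR c = LOW OR LOW = LOW
net4 = d NAND net3 = HIGH NAND LOW = HIGH
net5 = net3 XOR net2 = LOW XOR LOW = LOW
net6 = e AND net4 AND net5 = HIGH AND HIGH AND LOW = LOW
net12 = e OR net4 = HIGH OR HIGH = HIGH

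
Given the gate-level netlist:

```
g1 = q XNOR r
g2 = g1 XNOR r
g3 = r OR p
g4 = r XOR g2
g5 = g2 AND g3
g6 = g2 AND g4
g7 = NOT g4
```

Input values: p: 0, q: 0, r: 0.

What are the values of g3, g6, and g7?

g3 = 0, g6 = 0, g7 = 1

g1 = q XNOR r = 0 XNOR 0 = 1
g2 = g1 XNOR r = 1 XNOR 0 = 0
g3 = r OR p = 0 OR 0 = 0
g4 = r XOR g2 = 0 XOR 0 = 0
g6 = g2 AND g4 = 0 AND 0 = 0
g7 = NOT g4 = NOT 0 = 1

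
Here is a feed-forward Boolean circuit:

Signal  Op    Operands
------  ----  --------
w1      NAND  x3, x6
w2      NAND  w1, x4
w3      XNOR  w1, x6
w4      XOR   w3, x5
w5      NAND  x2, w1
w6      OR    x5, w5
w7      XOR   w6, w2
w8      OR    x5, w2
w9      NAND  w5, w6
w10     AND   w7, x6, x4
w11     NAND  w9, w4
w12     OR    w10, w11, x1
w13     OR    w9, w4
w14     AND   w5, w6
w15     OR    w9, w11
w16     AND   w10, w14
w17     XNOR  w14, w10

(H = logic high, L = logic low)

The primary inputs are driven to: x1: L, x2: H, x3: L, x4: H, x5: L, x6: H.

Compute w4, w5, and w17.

w4 = H, w5 = L, w17 = H

w1 = x3 NAND x6 = L NAND H = H
w2 = w1 NAND x4 = H NAND H = L
w3 = w1 XNOR x6 = H XNOR H = H
w4 = w3 XOR x5 = H XOR L = H
w5 = x2 NAND w1 = H NAND H = L
w6 = x5 OR w5 = L OR L = L
w7 = w6 XOR w2 = L XOR L = L
w10 = w7 AND x6 AND x4 = L AND H AND H = L
w14 = w5 AND w6 = L AND L = L
w17 = w14 XNOR w10 = L XNOR L = H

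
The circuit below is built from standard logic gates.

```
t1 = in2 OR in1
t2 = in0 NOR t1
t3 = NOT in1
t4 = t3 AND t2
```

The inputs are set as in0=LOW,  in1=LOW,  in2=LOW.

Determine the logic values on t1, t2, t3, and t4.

t1 = LOW, t2 = HIGH, t3 = HIGH, t4 = HIGH

t1 = in2 OR in1 = LOW OR LOW = LOW
t2 = in0 NOR t1 = LOW NOR LOW = HIGH
t3 = NOT in1 = NOT LOW = HIGH
t4 = t3 AND t2 = HIGH AND HIGH = HIGH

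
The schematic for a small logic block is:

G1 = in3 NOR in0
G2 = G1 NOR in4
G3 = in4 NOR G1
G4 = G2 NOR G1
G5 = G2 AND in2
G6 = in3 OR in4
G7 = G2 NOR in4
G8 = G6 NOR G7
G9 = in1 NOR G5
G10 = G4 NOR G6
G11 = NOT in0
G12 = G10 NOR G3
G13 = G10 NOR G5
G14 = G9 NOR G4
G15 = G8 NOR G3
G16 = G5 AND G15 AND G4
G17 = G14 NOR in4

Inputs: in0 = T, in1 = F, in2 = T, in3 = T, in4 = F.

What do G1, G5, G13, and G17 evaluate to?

G1 = in3 NOR in0 = T NOR T = F
G2 = G1 NOR in4 = F NOR F = T
G4 = G2 NOR G1 = T NOR F = F
G5 = G2 AND in2 = T AND T = T
G6 = in3 OR in4 = T OR F = T
G9 = in1 NOR G5 = F NOR T = F
G10 = G4 NOR G6 = F NOR T = F
G13 = G10 NOR G5 = F NOR T = F
G14 = G9 NOR G4 = F NOR F = T
G17 = G14 NOR in4 = T NOR F = F

G1 = F; G5 = T; G13 = F; G17 = F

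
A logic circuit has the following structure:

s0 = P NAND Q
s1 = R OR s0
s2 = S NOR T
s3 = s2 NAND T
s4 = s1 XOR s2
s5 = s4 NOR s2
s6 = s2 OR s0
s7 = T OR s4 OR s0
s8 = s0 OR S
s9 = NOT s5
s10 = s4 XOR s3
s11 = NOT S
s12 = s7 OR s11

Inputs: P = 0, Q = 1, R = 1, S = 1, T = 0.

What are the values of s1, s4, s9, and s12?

s0 = P NAND Q = 0 NAND 1 = 1
s1 = R OR s0 = 1 OR 1 = 1
s2 = S NOR T = 1 NOR 0 = 0
s4 = s1 XOR s2 = 1 XOR 0 = 1
s5 = s4 NOR s2 = 1 NOR 0 = 0
s7 = T OR s4 OR s0 = 0 OR 1 OR 1 = 1
s9 = NOT s5 = NOT 0 = 1
s11 = NOT S = NOT 1 = 0
s12 = s7 OR s11 = 1 OR 0 = 1

s1 = 1, s4 = 1, s9 = 1, s12 = 1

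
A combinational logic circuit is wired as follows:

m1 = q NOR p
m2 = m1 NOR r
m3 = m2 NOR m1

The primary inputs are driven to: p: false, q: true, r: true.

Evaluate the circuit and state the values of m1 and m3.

m1 = q NOR p = true NOR false = false
m2 = m1 NOR r = false NOR true = false
m3 = m2 NOR m1 = false NOR false = true

m1 = false, m3 = true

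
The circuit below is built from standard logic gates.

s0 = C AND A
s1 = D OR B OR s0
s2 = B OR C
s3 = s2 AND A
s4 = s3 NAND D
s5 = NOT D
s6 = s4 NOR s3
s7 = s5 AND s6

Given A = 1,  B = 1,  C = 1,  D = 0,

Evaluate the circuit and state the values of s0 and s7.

s0 = 1, s7 = 0

s0 = C AND A = 1 AND 1 = 1
s2 = B OR C = 1 OR 1 = 1
s3 = s2 AND A = 1 AND 1 = 1
s4 = s3 NAND D = 1 NAND 0 = 1
s5 = NOT D = NOT 0 = 1
s6 = s4 NOR s3 = 1 NOR 1 = 0
s7 = s5 AND s6 = 1 AND 0 = 0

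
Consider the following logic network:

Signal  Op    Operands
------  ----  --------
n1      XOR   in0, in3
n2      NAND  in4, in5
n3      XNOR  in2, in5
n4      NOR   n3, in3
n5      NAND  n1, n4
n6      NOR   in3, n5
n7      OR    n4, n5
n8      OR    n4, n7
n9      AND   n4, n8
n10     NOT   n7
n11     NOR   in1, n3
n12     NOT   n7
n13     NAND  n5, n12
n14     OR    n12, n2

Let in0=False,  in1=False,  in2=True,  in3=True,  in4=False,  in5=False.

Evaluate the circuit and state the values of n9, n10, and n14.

n9 = False; n10 = False; n14 = True

n1 = in0 XOR in3 = False XOR True = True
n2 = in4 NAND in5 = False NAND False = True
n3 = in2 XNOR in5 = True XNOR False = False
n4 = n3 NOR in3 = False NOR True = False
n5 = n1 NAND n4 = True NAND False = True
n7 = n4 OR n5 = False OR True = True
n8 = n4 OR n7 = False OR True = True
n9 = n4 AND n8 = False AND True = False
n10 = NOT n7 = NOT True = False
n12 = NOT n7 = NOT True = False
n14 = n12 OR n2 = False OR True = True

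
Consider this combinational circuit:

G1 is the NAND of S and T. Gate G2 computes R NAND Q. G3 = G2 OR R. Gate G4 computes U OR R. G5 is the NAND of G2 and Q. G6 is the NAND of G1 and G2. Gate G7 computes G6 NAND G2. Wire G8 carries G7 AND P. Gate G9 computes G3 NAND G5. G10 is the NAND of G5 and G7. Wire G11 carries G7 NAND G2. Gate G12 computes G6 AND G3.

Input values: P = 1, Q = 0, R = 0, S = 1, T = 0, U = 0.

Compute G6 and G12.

G6 = 0, G12 = 0

G1 = S NAND T = 1 NAND 0 = 1
G2 = R NAND Q = 0 NAND 0 = 1
G3 = G2 OR R = 1 OR 0 = 1
G6 = G1 NAND G2 = 1 NAND 1 = 0
G12 = G6 AND G3 = 0 AND 1 = 0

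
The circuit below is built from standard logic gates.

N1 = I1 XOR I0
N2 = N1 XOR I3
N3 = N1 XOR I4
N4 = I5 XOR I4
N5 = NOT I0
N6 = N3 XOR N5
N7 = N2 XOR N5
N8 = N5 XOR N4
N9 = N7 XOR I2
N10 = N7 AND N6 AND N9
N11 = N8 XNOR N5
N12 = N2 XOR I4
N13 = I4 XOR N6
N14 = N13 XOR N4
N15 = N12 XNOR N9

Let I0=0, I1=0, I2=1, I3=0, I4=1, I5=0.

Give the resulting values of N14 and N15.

N14 = 0, N15 = 0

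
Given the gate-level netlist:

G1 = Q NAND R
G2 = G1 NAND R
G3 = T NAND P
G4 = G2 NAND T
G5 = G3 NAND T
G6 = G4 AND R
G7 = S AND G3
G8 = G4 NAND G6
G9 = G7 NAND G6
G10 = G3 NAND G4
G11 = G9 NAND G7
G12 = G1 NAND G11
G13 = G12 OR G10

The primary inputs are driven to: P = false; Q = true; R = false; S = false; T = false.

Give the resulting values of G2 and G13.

G2 = true  G13 = false

G1 = Q NAND R = true NAND false = true
G2 = G1 NAND R = true NAND false = true
G3 = T NAND P = false NAND false = true
G4 = G2 NAND T = true NAND false = true
G6 = G4 AND R = true AND false = false
G7 = S AND G3 = false AND true = false
G9 = G7 NAND G6 = false NAND false = true
G10 = G3 NAND G4 = true NAND true = false
G11 = G9 NAND G7 = true NAND false = true
G12 = G1 NAND G11 = true NAND true = false
G13 = G12 OR G10 = false OR false = false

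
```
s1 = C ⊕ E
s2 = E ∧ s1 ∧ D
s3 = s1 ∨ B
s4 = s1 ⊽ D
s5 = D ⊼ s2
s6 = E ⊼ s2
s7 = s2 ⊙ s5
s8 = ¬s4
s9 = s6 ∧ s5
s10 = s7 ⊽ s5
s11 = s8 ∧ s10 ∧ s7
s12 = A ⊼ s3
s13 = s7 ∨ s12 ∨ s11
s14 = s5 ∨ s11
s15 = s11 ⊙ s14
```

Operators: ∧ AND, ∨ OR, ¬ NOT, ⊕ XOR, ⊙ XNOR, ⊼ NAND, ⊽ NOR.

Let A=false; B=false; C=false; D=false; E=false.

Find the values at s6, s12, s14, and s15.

s1 = C XOR E = false XOR false = false
s2 = E AND s1 AND D = false AND false AND false = false
s3 = s1 OR B = false OR false = false
s4 = s1 NOR D = false NOR false = true
s5 = D NAND s2 = false NAND false = true
s6 = E NAND s2 = false NAND false = true
s7 = s2 XNOR s5 = false XNOR true = false
s8 = NOT s4 = NOT true = false
s10 = s7 NOR s5 = false NOR true = false
s11 = s8 AND s10 AND s7 = false AND false AND false = false
s12 = A NAND s3 = false NAND false = true
s14 = s5 OR s11 = true OR false = true
s15 = s11 XNOR s14 = false XNOR true = false

s6 = true; s12 = true; s14 = true; s15 = false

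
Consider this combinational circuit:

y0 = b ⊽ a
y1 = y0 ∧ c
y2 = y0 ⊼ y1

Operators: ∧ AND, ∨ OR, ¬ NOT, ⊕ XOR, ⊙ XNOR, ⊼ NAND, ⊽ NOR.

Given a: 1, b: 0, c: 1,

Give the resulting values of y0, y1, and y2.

y0 = b NOR a = 0 NOR 1 = 0
y1 = y0 AND c = 0 AND 1 = 0
y2 = y0 NAND y1 = 0 NAND 0 = 1

y0 = 0; y1 = 0; y2 = 1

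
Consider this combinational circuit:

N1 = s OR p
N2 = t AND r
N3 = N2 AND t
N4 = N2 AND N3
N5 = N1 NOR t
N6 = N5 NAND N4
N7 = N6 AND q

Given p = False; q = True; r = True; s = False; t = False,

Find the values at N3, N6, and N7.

N1 = s OR p = False OR False = False
N2 = t AND r = False AND True = False
N3 = N2 AND t = False AND False = False
N4 = N2 AND N3 = False AND False = False
N5 = N1 NOR t = False NOR False = True
N6 = N5 NAND N4 = True NAND False = True
N7 = N6 AND q = True AND True = True

N3 = False, N6 = True, N7 = True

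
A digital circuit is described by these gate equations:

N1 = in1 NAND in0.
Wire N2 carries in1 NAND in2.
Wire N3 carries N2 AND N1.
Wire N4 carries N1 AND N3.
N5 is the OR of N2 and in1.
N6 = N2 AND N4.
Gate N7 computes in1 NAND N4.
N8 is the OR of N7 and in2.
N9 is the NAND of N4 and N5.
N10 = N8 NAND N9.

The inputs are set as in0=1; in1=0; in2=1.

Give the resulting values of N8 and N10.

N1 = in1 NAND in0 = 0 NAND 1 = 1
N2 = in1 NAND in2 = 0 NAND 1 = 1
N3 = N2 AND N1 = 1 AND 1 = 1
N4 = N1 AND N3 = 1 AND 1 = 1
N5 = N2 OR in1 = 1 OR 0 = 1
N7 = in1 NAND N4 = 0 NAND 1 = 1
N8 = N7 OR in2 = 1 OR 1 = 1
N9 = N4 NAND N5 = 1 NAND 1 = 0
N10 = N8 NAND N9 = 1 NAND 0 = 1

N8 = 1, N10 = 1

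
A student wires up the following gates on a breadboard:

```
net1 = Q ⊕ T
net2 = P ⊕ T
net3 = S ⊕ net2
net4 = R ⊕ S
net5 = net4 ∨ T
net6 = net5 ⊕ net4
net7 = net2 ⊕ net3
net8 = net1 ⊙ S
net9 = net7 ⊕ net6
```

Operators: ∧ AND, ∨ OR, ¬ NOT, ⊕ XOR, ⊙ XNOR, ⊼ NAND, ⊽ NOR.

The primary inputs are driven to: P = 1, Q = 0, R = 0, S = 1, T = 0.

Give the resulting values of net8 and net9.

net1 = Q XOR T = 0 XOR 0 = 0
net2 = P XOR T = 1 XOR 0 = 1
net3 = S XOR net2 = 1 XOR 1 = 0
net4 = R XOR S = 0 XOR 1 = 1
net5 = net4 OR T = 1 OR 0 = 1
net6 = net5 XOR net4 = 1 XOR 1 = 0
net7 = net2 XOR net3 = 1 XOR 0 = 1
net8 = net1 XNOR S = 0 XNOR 1 = 0
net9 = net7 XOR net6 = 1 XOR 0 = 1

net8 = 0, net9 = 1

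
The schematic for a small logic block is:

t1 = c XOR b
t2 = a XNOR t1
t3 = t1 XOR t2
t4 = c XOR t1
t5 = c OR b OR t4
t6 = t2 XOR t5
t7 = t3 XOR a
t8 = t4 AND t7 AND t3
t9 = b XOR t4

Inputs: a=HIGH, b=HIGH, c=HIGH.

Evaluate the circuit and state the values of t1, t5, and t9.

t1 = c XOR b = HIGH XOR HIGH = LOW
t4 = c XOR t1 = HIGH XOR LOW = HIGH
t5 = c OR b OR t4 = HIGH OR HIGH OR HIGH = HIGH
t9 = b XOR t4 = HIGH XOR HIGH = LOW

t1 = LOW, t5 = HIGH, t9 = LOW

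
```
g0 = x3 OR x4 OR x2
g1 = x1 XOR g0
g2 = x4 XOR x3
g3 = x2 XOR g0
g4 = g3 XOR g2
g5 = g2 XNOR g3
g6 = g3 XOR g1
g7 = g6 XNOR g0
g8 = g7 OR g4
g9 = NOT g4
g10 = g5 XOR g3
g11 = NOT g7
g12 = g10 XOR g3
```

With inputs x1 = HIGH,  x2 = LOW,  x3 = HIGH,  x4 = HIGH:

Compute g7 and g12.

g0 = x3 OR x4 OR x2 = HIGH OR HIGH OR LOW = HIGH
g1 = x1 XOR g0 = HIGH XOR HIGH = LOW
g2 = x4 XOR x3 = HIGH XOR HIGH = LOW
g3 = x2 XOR g0 = LOW XOR HIGH = HIGH
g5 = g2 XNOR g3 = LOW XNOR HIGH = LOW
g6 = g3 XOR g1 = HIGH XOR LOW = HIGH
g7 = g6 XNOR g0 = HIGH XNOR HIGH = HIGH
g10 = g5 XOR g3 = LOW XOR HIGH = HIGH
g12 = g10 XOR g3 = HIGH XOR HIGH = LOW

g7 = HIGH, g12 = LOW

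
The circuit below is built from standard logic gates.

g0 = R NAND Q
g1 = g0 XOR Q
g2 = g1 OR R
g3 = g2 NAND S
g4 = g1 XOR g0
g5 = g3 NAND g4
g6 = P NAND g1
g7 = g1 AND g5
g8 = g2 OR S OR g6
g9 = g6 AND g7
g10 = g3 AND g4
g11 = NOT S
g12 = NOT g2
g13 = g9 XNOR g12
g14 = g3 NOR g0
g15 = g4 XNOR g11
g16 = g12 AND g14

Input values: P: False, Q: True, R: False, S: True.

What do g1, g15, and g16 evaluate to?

g0 = R NAND Q = False NAND True = True
g1 = g0 XOR Q = True XOR True = False
g2 = g1 OR R = False OR False = False
g3 = g2 NAND S = False NAND True = True
g4 = g1 XOR g0 = False XOR True = True
g11 = NOT S = NOT True = False
g12 = NOT g2 = NOT False = True
g14 = g3 NOR g0 = True NOR True = False
g15 = g4 XNOR g11 = True XNOR False = False
g16 = g12 AND g14 = True AND False = False

g1 = False, g15 = False, g16 = False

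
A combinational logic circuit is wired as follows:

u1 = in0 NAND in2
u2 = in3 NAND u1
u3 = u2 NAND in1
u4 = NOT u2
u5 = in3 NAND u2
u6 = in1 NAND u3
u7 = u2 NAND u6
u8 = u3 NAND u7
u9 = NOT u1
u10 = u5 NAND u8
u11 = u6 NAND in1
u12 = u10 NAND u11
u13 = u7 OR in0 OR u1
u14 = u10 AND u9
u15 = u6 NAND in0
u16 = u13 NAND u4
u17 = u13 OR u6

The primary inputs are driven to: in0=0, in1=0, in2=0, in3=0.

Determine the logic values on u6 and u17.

u6 = 1, u17 = 1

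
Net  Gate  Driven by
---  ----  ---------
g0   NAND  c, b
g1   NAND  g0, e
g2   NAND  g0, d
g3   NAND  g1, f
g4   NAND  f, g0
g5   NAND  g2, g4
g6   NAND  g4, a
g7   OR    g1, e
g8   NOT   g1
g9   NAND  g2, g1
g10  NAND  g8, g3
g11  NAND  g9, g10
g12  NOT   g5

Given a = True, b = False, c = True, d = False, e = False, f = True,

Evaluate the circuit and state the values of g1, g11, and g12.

g0 = c NAND b = True NAND False = True
g1 = g0 NAND e = True NAND False = True
g2 = g0 NAND d = True NAND False = True
g3 = g1 NAND f = True NAND True = False
g4 = f NAND g0 = True NAND True = False
g5 = g2 NAND g4 = True NAND False = True
g8 = NOT g1 = NOT True = False
g9 = g2 NAND g1 = True NAND True = False
g10 = g8 NAND g3 = False NAND False = True
g11 = g9 NAND g10 = False NAND True = True
g12 = NOT g5 = NOT True = False

g1 = True, g11 = True, g12 = False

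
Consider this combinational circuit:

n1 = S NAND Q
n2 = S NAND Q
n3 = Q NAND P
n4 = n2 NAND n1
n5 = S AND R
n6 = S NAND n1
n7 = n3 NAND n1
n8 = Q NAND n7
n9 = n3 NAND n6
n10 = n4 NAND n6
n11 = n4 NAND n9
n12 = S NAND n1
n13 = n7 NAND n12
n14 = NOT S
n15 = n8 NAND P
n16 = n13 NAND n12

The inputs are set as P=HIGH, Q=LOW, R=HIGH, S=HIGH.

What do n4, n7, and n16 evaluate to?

n4 = LOW, n7 = LOW, n16 = HIGH

n1 = S NAND Q = HIGH NAND LOW = HIGH
n2 = S NAND Q = HIGH NAND LOW = HIGH
n3 = Q NAND P = LOW NAND HIGH = HIGH
n4 = n2 NAND n1 = HIGH NAND HIGH = LOW
n7 = n3 NAND n1 = HIGH NAND HIGH = LOW
n12 = S NAND n1 = HIGH NAND HIGH = LOW
n13 = n7 NAND n12 = LOW NAND LOW = HIGH
n16 = n13 NAND n12 = HIGH NAND LOW = HIGH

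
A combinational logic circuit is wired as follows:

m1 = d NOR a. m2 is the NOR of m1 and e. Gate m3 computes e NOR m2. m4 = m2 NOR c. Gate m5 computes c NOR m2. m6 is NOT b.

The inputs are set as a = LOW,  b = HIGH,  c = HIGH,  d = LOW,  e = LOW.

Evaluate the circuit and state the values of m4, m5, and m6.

m4 = LOW  m5 = LOW  m6 = LOW

m1 = d NOR a = LOW NOR LOW = HIGH
m2 = m1 NOR e = HIGH NOR LOW = LOW
m4 = m2 NOR c = LOW NOR HIGH = LOW
m5 = c NOR m2 = HIGH NOR LOW = LOW
m6 = NOT b = NOT HIGH = LOW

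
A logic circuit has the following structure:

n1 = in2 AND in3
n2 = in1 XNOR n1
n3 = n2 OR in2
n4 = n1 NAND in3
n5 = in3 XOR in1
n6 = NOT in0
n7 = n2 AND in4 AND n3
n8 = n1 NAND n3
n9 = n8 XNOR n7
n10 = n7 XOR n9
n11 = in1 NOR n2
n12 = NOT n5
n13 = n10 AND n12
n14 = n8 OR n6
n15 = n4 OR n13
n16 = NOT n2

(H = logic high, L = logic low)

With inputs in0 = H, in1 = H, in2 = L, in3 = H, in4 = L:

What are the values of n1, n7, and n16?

n1 = in2 AND in3 = L AND H = L
n2 = in1 XNOR n1 = H XNOR L = L
n3 = n2 OR in2 = L OR L = L
n7 = n2 AND in4 AND n3 = L AND L AND L = L
n16 = NOT n2 = NOT L = H

n1 = L, n7 = L, n16 = H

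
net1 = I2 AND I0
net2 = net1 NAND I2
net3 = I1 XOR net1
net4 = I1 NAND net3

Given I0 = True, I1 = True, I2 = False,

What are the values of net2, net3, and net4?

net2 = True, net3 = True, net4 = False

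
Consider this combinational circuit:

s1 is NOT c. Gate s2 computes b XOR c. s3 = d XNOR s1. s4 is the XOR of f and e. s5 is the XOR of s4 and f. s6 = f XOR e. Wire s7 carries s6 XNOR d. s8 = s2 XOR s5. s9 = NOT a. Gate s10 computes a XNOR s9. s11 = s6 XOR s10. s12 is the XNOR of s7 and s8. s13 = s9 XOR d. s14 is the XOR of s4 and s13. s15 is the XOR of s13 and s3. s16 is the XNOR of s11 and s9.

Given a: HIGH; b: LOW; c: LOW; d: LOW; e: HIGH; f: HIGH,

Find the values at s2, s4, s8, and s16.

s2 = LOW, s4 = LOW, s8 = HIGH, s16 = HIGH

s2 = b XOR c = LOW XOR LOW = LOW
s4 = f XOR e = HIGH XOR HIGH = LOW
s5 = s4 XOR f = LOW XOR HIGH = HIGH
s6 = f XOR e = HIGH XOR HIGH = LOW
s8 = s2 XOR s5 = LOW XOR HIGH = HIGH
s9 = NOT a = NOT HIGH = LOW
s10 = a XNOR s9 = HIGH XNOR LOW = LOW
s11 = s6 XOR s10 = LOW XOR LOW = LOW
s16 = s11 XNOR s9 = LOW XNOR LOW = HIGH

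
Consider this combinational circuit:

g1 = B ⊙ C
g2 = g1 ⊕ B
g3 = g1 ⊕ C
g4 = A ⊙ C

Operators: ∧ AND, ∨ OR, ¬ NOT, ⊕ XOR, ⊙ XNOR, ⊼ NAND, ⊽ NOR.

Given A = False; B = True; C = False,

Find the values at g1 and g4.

g1 = B XNOR C = True XNOR False = False
g4 = A XNOR C = False XNOR False = True

g1 = False, g4 = True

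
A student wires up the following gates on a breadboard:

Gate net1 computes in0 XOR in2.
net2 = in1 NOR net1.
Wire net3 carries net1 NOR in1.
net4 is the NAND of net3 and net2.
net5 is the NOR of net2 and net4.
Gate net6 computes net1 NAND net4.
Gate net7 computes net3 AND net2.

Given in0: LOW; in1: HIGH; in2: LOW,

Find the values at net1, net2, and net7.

net1 = in0 XOR in2 = LOW XOR LOW = LOW
net2 = in1 NOR net1 = HIGH NOR LOW = LOW
net3 = net1 NOR in1 = LOW NOR HIGH = LOW
net7 = net3 AND net2 = LOW AND LOW = LOW

net1 = LOW, net2 = LOW, net7 = LOW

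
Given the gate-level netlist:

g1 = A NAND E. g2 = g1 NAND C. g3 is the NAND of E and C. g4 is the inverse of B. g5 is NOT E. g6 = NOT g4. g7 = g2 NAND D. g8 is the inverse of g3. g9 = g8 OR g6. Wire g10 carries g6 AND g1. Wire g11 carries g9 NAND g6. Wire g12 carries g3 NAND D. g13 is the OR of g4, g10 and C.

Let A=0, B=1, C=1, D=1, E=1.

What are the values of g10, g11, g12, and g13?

g1 = A NAND E = 0 NAND 1 = 1
g3 = E NAND C = 1 NAND 1 = 0
g4 = NOT B = NOT 1 = 0
g6 = NOT g4 = NOT 0 = 1
g8 = NOT g3 = NOT 0 = 1
g9 = g8 OR g6 = 1 OR 1 = 1
g10 = g6 AND g1 = 1 AND 1 = 1
g11 = g9 NAND g6 = 1 NAND 1 = 0
g12 = g3 NAND D = 0 NAND 1 = 1
g13 = g4 OR g10 OR C = 0 OR 1 OR 1 = 1

g10 = 1; g11 = 0; g12 = 1; g13 = 1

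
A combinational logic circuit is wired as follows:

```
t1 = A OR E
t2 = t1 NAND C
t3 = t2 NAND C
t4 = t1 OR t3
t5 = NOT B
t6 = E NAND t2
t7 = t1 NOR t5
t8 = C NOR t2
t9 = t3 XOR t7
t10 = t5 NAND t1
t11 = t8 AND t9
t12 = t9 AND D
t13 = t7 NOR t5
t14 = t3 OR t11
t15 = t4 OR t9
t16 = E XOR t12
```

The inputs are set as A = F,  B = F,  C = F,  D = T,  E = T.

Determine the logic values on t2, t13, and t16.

t1 = A OR E = F OR T = T
t2 = t1 NAND C = T NAND F = T
t3 = t2 NAND C = T NAND F = T
t5 = NOT B = NOT F = T
t7 = t1 NOR t5 = T NOR T = F
t9 = t3 XOR t7 = T XOR F = T
t12 = t9 AND D = T AND T = T
t13 = t7 NOR t5 = F NOR T = F
t16 = E XOR t12 = T XOR T = F

t2 = T, t13 = F, t16 = F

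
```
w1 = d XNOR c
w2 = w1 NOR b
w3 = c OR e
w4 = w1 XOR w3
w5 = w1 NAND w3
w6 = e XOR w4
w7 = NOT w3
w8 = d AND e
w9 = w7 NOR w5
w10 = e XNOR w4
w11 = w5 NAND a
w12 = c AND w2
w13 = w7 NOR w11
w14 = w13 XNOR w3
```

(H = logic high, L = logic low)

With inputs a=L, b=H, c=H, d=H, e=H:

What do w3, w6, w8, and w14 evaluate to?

w3 = H, w6 = H, w8 = H, w14 = L

w1 = d XNOR c = H XNOR H = H
w3 = c OR e = H OR H = H
w4 = w1 XOR w3 = H XOR H = L
w5 = w1 NAND w3 = H NAND H = L
w6 = e XOR w4 = H XOR L = H
w7 = NOT w3 = NOT H = L
w8 = d AND e = H AND H = H
w11 = w5 NAND a = L NAND L = H
w13 = w7 NOR w11 = L NOR H = L
w14 = w13 XNOR w3 = L XNOR H = L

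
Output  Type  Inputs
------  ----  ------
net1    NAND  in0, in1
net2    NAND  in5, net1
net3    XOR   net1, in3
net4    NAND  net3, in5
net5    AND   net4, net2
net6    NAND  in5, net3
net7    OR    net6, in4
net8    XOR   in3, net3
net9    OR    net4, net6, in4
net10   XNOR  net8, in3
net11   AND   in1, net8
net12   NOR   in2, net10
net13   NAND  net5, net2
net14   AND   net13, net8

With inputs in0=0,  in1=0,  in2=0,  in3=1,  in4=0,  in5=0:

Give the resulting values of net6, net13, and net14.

net6 = 1; net13 = 0; net14 = 0

net1 = in0 NAND in1 = 0 NAND 0 = 1
net2 = in5 NAND net1 = 0 NAND 1 = 1
net3 = net1 XOR in3 = 1 XOR 1 = 0
net4 = net3 NAND in5 = 0 NAND 0 = 1
net5 = net4 AND net2 = 1 AND 1 = 1
net6 = in5 NAND net3 = 0 NAND 0 = 1
net8 = in3 XOR net3 = 1 XOR 0 = 1
net13 = net5 NAND net2 = 1 NAND 1 = 0
net14 = net13 AND net8 = 0 AND 1 = 0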